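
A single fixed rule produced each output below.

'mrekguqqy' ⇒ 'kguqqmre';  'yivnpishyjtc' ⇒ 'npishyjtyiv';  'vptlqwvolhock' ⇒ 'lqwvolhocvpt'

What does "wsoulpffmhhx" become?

ulpffmhhwso

The pattern: delete the last character, then move the first 3 characters to the end (rotate left by 3).
For "wsoulpffmhhx" the result is "ulpffmhhwso".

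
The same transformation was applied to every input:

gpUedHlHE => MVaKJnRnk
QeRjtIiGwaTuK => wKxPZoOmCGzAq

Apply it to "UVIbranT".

aboHXGTz

Each output is the input with this applied: shift every letter 6 places forward in the alphabet (wrapping around), then flip the case of every letter.
Starting from "UVIbranT": after the first operation, "ABOhxgtZ"; after the second, "aboHXGTz".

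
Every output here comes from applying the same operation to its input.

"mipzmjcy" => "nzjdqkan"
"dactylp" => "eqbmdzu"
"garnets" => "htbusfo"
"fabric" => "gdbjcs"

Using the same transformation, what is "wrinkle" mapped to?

Looking at the pairs, the operation is to take characters alternately from the front and the back (1st, last, 2nd, 2nd-last, ...), then shift every letter 1 place forward in the alphabet (wrapping around).
"wrinkle" → "werlikn" → "xfsmjlo".

xfsmjlo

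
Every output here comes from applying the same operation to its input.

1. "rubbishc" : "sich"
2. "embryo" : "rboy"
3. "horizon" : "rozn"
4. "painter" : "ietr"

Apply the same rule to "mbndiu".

The pattern: swap each adjacent pair of characters (1↔2, 3↔4, ...), then keep only the last 4 characters.
Working it through for "mbndiu": intermediate "bmdnui", final "dnui".

dnui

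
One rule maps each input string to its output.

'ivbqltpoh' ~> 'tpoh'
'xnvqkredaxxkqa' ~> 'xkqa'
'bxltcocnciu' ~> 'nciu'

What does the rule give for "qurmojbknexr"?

nexr

Looking at the pairs, the operation is to keep only the last 4 characters.
So "qurmojbknexr" becomes "nexr".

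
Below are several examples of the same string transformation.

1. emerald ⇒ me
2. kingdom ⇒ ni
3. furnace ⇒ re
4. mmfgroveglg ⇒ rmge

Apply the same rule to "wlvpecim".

Each output is the input with this applied: sort the characters into reverse alphabetical order, then keep one character in every 3, starting at position 2 (positions 2nd, 5th, 8th, ...).
Working it through for "wlvpecim": intermediate "wvpmliec", final "vlc".

vlc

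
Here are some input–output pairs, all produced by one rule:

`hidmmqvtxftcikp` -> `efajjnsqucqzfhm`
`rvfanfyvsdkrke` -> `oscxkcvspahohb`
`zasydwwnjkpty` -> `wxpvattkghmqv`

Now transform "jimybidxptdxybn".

gfjvyfaumqauvyk

What's happening: shift every letter 3 places backward in the alphabet (wrapping around).
So "jimybidxptdxybn" becomes "gfjvyfaumqauvyk".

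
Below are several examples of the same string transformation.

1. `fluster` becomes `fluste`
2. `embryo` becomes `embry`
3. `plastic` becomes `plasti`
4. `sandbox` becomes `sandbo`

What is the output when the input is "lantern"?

The transformation: delete the last character.
Applying that to "lantern" gives "lanter".

lanter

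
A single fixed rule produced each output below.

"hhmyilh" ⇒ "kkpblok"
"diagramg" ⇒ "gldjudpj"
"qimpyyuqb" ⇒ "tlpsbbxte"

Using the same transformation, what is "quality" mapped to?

txdolwb

The pattern: shift every letter 3 places forward in the alphabet (wrapping around).
For "quality" the result is "txdolwb".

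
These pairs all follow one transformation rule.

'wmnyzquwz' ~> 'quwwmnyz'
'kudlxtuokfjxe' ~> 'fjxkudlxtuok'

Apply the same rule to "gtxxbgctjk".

ctjgtxxbg

Looking at the pairs, the operation is to delete the last character, then move the last 3 characters to the front (rotate right by 3).
For "gtxxbgctjk", step one produces "gtxxbgctj"; step two turns that into "ctjgtxxbg".
(Check on "kudlxtuokfjxe": → "kudlxtuokfjx" → "fjxkudlxtuok" ✓)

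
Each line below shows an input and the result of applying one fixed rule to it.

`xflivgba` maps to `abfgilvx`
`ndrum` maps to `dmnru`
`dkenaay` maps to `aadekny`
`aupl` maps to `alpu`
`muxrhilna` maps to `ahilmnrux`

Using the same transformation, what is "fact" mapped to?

What's happening: sort the characters into alphabetical order.
"fact" → "acft".

acft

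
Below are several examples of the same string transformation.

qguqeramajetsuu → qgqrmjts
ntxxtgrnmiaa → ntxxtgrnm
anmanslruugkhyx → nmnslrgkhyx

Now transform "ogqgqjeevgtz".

Looking at the pairs, the operation is to remove every vowel.
So "ogqgqjeevgtz" becomes "gqgqjvgtz".

gqgqjvgtz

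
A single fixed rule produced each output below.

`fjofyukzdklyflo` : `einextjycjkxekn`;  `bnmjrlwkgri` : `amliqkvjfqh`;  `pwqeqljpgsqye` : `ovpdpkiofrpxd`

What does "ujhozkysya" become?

tignyjxrxz

In each case the input is transformed by: shift every letter 1 place backward in the alphabet (wrapping around).
Doing the same to "ujhozkysya": "tignyjxrxz".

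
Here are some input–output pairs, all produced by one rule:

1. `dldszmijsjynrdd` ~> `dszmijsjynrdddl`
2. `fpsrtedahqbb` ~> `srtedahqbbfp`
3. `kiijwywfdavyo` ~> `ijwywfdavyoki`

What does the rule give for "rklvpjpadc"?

The transformation: move the first 2 characters to the end (rotate left by 2).
On "rklvpjpadc" that produces "lvpjpadcrk".

lvpjpadcrk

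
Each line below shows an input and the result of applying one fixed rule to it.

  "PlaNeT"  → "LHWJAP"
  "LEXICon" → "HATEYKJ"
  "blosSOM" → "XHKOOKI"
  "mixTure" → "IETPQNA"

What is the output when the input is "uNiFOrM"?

Each output is the input with this applied: shift every letter 4 places backward in the alphabet (wrapping around), then convert every letter to uppercase.
Starting from "uNiFOrM": after the first operation, "qJeBKnI"; after the second, "QJEBKNI".
(Check on "blosSOM": → "xhkoOKI" → "XHKOOKI" ✓)

QJEBKNI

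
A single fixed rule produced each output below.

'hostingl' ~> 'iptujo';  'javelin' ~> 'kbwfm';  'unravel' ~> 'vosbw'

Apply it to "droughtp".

Looking at the pairs, the operation is to shift every letter 1 place forward in the alphabet (wrapping around), then delete the last 2 characters.
For "droughtp", step one produces "espvhiuq"; step two turns that into "espvhi".

espvhi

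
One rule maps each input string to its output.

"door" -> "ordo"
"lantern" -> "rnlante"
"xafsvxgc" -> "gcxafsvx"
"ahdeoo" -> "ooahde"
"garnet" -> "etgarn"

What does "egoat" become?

atego

The pattern: move the last 2 characters to the front (rotate right by 2).
For "egoat" the result is "atego".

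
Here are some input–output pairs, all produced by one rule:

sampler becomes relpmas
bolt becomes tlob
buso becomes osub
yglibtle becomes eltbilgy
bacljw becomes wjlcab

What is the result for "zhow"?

wohz

Each output is the input with this applied: reverse the string.
Doing the same to "zhow": "wohz".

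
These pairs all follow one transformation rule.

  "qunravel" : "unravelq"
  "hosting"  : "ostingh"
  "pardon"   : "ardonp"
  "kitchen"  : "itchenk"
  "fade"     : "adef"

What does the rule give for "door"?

The transformation: move the first character to the end.
Applying that to "door" gives "oord".

oord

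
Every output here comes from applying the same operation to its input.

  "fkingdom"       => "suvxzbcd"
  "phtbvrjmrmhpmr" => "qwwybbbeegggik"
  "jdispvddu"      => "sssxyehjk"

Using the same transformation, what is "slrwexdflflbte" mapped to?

The rule is to sort the characters into alphabetical order, then shift every letter 11 places backward in the alphabet (wrapping around).
"slrwexdflflbte" → "bdeefflllrstwx" → "qsttuuaaaghilm".

qsttuuaaaghilm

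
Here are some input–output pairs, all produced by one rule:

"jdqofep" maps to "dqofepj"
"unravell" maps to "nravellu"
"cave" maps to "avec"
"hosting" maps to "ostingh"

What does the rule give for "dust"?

The rule is to move the first character to the end.
"dust" → "ustd".

ustd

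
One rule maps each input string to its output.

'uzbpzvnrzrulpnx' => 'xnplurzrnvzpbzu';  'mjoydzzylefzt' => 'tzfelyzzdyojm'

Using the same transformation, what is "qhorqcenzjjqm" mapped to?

mqjjznecqrohq

Looking at the pairs, the operation is to reverse the string.
On "qhorqcenzjjqm" that produces "mqjjznecqrohq".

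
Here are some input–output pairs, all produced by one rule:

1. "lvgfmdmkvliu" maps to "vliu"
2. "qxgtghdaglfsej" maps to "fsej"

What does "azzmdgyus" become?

gyus

The transformation: keep only the last 4 characters.
So "azzmdgyus" becomes "gyus".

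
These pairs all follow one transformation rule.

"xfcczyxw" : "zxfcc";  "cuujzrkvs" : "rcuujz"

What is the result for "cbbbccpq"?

ccbbb

The pattern: delete the last 3 characters, then move the last character to the front.
"cbbbccpq" → "cbbbc" → "ccbbb".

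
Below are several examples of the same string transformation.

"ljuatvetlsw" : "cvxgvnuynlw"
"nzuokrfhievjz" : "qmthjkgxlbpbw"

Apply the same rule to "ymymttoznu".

ovvqbpwaoa

The transformation: shift every letter 2 places forward in the alphabet (wrapping around), then move the first 3 characters to the end (rotate left by 3).
Doing the same to "ymymttoznu": "ovvqbpwaoa".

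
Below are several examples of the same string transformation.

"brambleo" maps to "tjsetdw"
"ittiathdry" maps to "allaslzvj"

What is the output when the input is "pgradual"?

What's happening: shift every letter 8 places backward in the alphabet (wrapping around), then delete the last character.
For "pgradual", step one produces "hyjsvmsd"; step two turns that into "hyjsvms".

hyjsvms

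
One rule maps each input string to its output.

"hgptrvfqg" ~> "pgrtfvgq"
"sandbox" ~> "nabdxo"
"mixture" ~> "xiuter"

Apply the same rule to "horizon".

Each output is the input with this applied: delete the first character, then swap each adjacent pair of characters (1↔2, 3↔4, ...).
"horizon" → "orizon" → "rozino".

rozino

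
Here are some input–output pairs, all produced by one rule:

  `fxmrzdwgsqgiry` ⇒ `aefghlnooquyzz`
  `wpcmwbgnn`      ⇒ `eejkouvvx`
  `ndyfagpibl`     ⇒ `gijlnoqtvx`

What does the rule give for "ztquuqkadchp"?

Looking at the pairs, the operation is to shift every letter 8 places forward in the alphabet (wrapping around), then sort the characters into alphabetical order.
For "ztquuqkadchp", step one produces "hbyccysilkpx"; step two turns that into "bcchiklpsxyy".
(Check on "fxmrzdwgsqgiry": → "nfuzhleoayoqzg" → "aefghlnooquyzz" ✓)

bcchiklpsxyy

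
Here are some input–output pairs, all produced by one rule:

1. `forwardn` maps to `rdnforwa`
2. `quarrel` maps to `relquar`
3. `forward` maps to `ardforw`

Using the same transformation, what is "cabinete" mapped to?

Each output is the input with this applied: move the last 3 characters to the front (rotate right by 3).
Doing the same to "cabinete": "etecabin".

etecabin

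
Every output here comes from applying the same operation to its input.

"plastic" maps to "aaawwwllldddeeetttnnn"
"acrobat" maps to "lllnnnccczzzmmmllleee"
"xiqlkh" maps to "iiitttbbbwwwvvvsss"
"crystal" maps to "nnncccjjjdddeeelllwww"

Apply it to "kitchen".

Rule — shift every letter 11 places forward in the alphabet (wrapping around), then repeat every character 3 times.
Working it through for "kitchen": intermediate "vtenspy", final "vvvttteeennnssspppyyy".

vvvttteeennnssspppyyy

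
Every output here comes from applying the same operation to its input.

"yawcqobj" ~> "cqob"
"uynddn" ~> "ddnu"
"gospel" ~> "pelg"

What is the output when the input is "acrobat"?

obat

In each case the input is transformed by: move the first 3 characters to the end (rotate left by 3), then keep only the first 4 characters.
For "acrobat" the result is "obat".
(Check on "yawcqobj": → "cqobjyaw" → "cqob" ✓)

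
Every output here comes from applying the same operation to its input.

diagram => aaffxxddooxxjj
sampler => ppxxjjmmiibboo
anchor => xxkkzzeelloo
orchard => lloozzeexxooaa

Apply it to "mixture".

What's happening: shift every letter 3 places backward in the alphabet (wrapping around), then double every character.
Applying both steps to "mixture": "jfuqrob", then "jjffuuqqrroobb".

jjffuuqqrroobb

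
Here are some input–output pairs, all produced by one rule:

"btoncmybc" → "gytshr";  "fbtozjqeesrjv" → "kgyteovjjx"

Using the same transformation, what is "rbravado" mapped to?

The rule is to shift every letter 5 places forward in the alphabet (wrapping around), then delete the last 3 characters.
Doing the same to "rbravado": "wgwfa".

wgwfa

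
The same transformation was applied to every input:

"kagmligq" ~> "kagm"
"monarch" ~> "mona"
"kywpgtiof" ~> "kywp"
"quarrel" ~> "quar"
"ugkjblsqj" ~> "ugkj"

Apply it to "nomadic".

noma

Looking at the pairs, the operation is to keep only the first 4 characters.
Doing the same to "nomadic": "noma".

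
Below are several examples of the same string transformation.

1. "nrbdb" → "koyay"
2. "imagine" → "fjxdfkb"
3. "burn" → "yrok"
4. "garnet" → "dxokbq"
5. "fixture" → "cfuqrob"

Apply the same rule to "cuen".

Looking at the pairs, the operation is to shift every letter 3 places backward in the alphabet (wrapping around).
On "cuen" that produces "zrbk".

zrbk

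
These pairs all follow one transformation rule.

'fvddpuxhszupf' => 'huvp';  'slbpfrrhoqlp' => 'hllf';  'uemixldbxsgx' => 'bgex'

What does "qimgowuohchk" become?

What's happening: keep one character in every 3, starting at position 2 (positions 2nd, 5th, 8th, ...), then swap the front and back halves of the string.
"qimgowuohchk" → "ohio".

ohio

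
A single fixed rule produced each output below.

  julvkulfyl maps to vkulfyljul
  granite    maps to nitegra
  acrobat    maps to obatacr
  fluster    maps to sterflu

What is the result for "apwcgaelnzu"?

cgaelnzuapw

What's happening: move the first 3 characters to the end (rotate left by 3).
For "apwcgaelnzu" the result is "cgaelnzuapw".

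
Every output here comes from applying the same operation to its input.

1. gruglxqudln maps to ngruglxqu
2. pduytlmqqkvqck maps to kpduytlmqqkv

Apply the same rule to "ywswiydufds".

Each output is the input with this applied: move the last 3 characters to the front (rotate right by 3), then delete the first 2 characters.
Working it through for "ywswiydufds": intermediate "fdsywswiydu", final "sywswiydu".

sywswiydu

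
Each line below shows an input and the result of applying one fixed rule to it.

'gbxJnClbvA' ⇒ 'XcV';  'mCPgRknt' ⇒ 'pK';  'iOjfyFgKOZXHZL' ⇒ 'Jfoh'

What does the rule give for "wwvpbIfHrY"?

The rule is to keep one character in every 3, starting at position 3 (positions 3rd, 6th, 9th, ...), then flip the case of every letter.
For "wwvpbIfHrY" the result is "ViR".

ViR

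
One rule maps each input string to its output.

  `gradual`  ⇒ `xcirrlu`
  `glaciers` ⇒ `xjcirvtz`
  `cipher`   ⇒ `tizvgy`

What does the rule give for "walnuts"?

Each output is the input with this applied: take characters alternately from the front and the back (1st, last, 2nd, 2nd-last, ...), then shift every letter 9 places backward in the alphabet (wrapping around).
For "walnuts" the result is "njrkcle".

njrkcle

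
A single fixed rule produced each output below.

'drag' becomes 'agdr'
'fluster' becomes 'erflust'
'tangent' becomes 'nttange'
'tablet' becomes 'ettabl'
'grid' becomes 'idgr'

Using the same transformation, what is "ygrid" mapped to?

idygr

In each case the input is transformed by: move the last 2 characters to the front (rotate right by 2).
On "ygrid" that produces "idygr".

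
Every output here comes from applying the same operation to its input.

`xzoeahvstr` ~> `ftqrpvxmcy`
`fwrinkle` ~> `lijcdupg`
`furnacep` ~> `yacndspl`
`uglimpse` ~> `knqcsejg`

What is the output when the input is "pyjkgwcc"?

The rule is to shift every letter 2 places backward in the alphabet (wrapping around), then swap the front and back halves of the string.
Working it through for "pyjkgwcc": intermediate "nwhieuaa", final "euaanwhi".

euaanwhi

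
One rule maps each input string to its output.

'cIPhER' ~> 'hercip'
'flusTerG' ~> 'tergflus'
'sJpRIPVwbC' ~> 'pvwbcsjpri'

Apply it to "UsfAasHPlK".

shplkusfaa

Rule — swap the front and back halves of the string, then convert every letter to lowercase.
Starting from "UsfAasHPlK": after the first operation, "sHPlKUsfAa"; after the second, "shplkusfaa".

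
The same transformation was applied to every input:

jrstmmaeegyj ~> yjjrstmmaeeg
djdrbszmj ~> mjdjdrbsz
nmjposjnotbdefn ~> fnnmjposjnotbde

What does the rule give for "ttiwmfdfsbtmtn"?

tnttiwmfdfsbtm

The pattern: move the last 2 characters to the front (rotate right by 2).
Doing the same to "ttiwmfdfsbtmtn": "tnttiwmfdfsbtm".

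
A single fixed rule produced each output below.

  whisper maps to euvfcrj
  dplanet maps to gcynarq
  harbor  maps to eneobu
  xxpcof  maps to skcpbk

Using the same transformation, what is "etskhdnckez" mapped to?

Looking at the pairs, the operation is to shift every letter 13 places forward in the alphabet (wrapping around) — i.e. ROT13, then swap the first and last characters.
Working it through for "etskhdnckez": intermediate "rgfxuqapxrm", final "mgfxuqapxrr".

mgfxuqapxrr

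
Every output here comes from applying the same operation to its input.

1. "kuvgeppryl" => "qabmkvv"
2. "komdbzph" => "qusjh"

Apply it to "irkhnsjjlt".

Each output is the input with this applied: delete the last 3 characters, then shift every letter 6 places forward in the alphabet (wrapping around).
For "irkhnsjjlt", step one produces "irkhnsj"; step two turns that into "oxqntyp".
(Check on "kuvgeppryl": → "kuvgepp" → "qabmkvv" ✓)

oxqntyp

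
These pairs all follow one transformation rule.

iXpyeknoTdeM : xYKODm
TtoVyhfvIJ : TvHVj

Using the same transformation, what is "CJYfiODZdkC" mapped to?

Looking at the pairs, the operation is to flip the case of every letter, then keep every other character starting from the second (positions 2nd, 4th, 6th, ...).
On "CJYfiODZdkC": the first step gives "cjyFIodzDKc", and the second then gives "jFozK".

jFozK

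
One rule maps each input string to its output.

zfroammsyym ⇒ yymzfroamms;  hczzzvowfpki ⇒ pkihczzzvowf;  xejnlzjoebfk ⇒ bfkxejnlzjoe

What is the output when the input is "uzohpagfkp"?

fkpuzohpag

Rule — move the last 3 characters to the front (rotate right by 3).
For "uzohpagfkp" the result is "fkpuzohpag".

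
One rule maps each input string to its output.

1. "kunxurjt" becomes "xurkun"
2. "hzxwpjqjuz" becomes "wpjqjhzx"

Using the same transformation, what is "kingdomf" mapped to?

gdokin

Looking at the pairs, the operation is to delete the last 2 characters, then move the first 3 characters to the end (rotate left by 3).
For "kingdomf" the result is "gdokin".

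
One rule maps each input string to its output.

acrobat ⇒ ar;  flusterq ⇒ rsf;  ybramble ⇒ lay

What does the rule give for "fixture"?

The transformation: reverse the string, then keep one character in every 3, starting at position 2 (positions 2nd, 5th, 8th, ...).
Doing the same to "fixture": "rx".

rx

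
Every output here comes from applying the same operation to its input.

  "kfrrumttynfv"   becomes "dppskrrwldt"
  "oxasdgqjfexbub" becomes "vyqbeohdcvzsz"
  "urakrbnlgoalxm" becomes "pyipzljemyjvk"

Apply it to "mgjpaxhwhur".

ehnyvfufsp

Rule — shift every letter 2 places backward in the alphabet (wrapping around), then delete the first character.
Doing the same to "mgjpaxhwhur": "ehnyvfufsp".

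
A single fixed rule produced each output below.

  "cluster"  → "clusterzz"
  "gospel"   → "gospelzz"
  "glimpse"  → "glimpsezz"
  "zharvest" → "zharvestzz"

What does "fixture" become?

The pattern: append "zz".
"fixture" → "fixturezz".

fixturezz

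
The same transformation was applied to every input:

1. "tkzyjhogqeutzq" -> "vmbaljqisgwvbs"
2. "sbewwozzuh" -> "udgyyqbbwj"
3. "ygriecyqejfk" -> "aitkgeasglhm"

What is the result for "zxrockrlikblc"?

bztqemtnkmdne

In each case the input is transformed by: shift every letter 2 places forward in the alphabet (wrapping around).
For "zxrockrlikblc" the result is "bztqemtnkmdne".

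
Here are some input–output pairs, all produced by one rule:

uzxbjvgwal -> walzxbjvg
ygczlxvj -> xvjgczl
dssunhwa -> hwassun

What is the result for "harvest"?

In each case the input is transformed by: delete the first character, then move the last 3 characters to the front (rotate right by 3).
For "harvest", step one produces "arvest"; step two turns that into "estarv".
(Check on "ygczlxvj": → "gczlxvj" → "xvjgczl" ✓)

estarv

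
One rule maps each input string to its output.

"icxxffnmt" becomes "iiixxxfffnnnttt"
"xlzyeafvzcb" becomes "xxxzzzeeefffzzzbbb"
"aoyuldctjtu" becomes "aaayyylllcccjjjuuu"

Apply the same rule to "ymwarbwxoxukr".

The pattern: keep every other character starting from the first (positions 1st, 3rd, 5th, ...), then repeat every character 3 times.
For "ymwarbwxoxukr" the result is "yyywwwrrrwwwooouuurrr".

yyywwwrrrwwwooouuurrr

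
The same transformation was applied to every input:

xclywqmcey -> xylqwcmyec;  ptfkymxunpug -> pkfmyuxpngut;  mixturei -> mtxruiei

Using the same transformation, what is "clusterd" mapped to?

The transformation: swap each adjacent pair of characters (1↔2, 3↔4, ...), then move the first character to the end.
For "clusterd", step one produces "lcsuetdr"; step two turns that into "csuetdrl".

csuetdrl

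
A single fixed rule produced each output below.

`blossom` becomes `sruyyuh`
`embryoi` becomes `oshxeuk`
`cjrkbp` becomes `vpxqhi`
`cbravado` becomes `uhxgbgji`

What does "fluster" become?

In each case the input is transformed by: swap the first and last characters, then shift every letter 6 places forward in the alphabet (wrapping around).
On "fluster" that produces "xrayzkl".

xrayzkl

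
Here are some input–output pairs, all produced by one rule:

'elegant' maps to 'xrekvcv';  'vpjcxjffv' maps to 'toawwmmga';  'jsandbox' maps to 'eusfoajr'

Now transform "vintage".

Looking at the pairs, the operation is to move the first 3 characters to the end (rotate left by 3), then shift every letter 9 places backward in the alphabet (wrapping around).
For "vintage", step one produces "tagevin"; step two turns that into "krxvmze".

krxvmze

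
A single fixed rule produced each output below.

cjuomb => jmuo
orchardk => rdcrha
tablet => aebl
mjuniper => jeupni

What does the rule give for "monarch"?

In each case the input is transformed by: take characters alternately from the front and the back (1st, last, 2nd, 2nd-last, ...), then delete the first 2 characters.
Applying that to "monarch" gives "ocnra".

ocnra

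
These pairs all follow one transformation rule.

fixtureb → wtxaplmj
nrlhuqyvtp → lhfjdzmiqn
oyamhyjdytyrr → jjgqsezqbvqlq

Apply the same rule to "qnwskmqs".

ikifokce

The pattern: move the last 2 characters to the front (rotate right by 2), then shift every letter 8 places backward in the alphabet (wrapping around).
For "qnwskmqs", step one produces "qsqnwskm"; step two turns that into "ikifokce".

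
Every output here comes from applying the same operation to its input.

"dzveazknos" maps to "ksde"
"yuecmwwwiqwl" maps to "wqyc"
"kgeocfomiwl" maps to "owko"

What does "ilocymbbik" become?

bkic

Rule — keep one character in every 3, starting at position 1 (positions 1st, 4th, 7th, ...), then swap the front and back halves of the string.
"ilocymbbik" → "bkic".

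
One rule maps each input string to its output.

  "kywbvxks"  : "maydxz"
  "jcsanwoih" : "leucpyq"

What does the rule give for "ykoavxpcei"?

amqcxzre

The pattern: delete the last 2 characters, then shift every letter 2 places forward in the alphabet (wrapping around).
Working it through for "ykoavxpcei": intermediate "ykoavxpc", final "amqcxzre".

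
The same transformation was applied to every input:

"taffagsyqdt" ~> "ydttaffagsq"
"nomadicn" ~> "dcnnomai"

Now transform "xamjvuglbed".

Rule — move the last 3 characters to the front (rotate right by 3), then swap the first and last characters.
On "xamjvuglbed" that produces "ledxamjvugb".

ledxamjvugb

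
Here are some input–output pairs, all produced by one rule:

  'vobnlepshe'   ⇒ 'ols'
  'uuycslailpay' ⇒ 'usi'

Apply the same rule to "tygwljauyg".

ylu

Each output is the input with this applied: delete the last 2 characters, then keep one character in every 3, starting at position 2 (positions 2nd, 5th, 8th, ...).
Starting from "tygwljauyg": after the first operation, "tygwljau"; after the second, "ylu".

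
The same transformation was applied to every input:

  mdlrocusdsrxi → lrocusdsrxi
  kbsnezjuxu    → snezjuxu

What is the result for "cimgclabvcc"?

The rule is to delete the first 2 characters.
On "cimgclabvcc" that produces "mgclabvcc".

mgclabvcc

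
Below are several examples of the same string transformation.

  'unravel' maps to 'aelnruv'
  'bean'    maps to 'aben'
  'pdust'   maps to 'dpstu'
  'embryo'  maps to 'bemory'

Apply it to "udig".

dgiu

The rule is to sort the characters into alphabetical order.
On "udig" that produces "dgiu".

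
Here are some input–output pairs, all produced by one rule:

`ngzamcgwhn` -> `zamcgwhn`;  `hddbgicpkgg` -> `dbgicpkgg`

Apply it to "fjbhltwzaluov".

Rule — delete the first 2 characters.
So "fjbhltwzaluov" becomes "bhltwzaluov".

bhltwzaluov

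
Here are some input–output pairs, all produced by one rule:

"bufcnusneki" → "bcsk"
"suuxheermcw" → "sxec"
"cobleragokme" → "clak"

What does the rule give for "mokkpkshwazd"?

The pattern: keep one character in every 3, starting at position 1 (positions 1st, 4th, 7th, ...).
For "mokkpkshwazd" the result is "mksa".

mksa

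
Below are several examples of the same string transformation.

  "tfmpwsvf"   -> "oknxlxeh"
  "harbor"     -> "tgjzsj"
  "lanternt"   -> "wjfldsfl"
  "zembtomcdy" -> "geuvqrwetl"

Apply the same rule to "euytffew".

xxwowmql

In each case the input is transformed by: swap the front and back halves of the string, then shift every letter 8 places backward in the alphabet (wrapping around).
Working it through for "euytffew": intermediate "ffeweuyt", final "xxwowmql".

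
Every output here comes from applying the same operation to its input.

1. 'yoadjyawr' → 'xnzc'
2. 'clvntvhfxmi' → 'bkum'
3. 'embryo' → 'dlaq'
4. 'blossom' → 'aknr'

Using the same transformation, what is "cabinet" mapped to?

bzah

The transformation: shift every letter 1 place backward in the alphabet (wrapping around), then keep only the first 4 characters.
Starting from "cabinet": after the first operation, "bzahmds"; after the second, "bzah".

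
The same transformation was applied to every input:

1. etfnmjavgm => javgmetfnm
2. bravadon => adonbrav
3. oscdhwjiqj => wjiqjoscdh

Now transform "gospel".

Each output is the input with this applied: swap the front and back halves of the string.
So "gospel" becomes "pelgos".

pelgos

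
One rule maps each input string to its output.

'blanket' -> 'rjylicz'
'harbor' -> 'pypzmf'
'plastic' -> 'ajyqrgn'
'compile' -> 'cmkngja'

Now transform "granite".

cpylgre

In each case the input is transformed by: shift every letter 2 places backward in the alphabet (wrapping around), then swap the first and last characters.
For "granite", step one produces "epylgrc"; step two turns that into "cpylgre".
(Check on "plastic": → "njyqrga" → "ajyqrgn" ✓)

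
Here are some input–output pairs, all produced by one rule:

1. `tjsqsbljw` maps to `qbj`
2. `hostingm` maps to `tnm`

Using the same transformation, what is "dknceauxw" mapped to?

cax

Rule — keep every other character starting from the second (positions 2nd, 4th, 6th, ...), then delete the first character.
Applying both steps to "dknceauxw": "kcax", then "cax".
(Check on "hostingm": → "otnm" → "tnm" ✓)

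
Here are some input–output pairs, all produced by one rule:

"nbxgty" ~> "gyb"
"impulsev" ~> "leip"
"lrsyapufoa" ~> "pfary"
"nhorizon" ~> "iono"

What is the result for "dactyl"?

tla

The rule is to swap the front and back halves of the string, then keep every other character starting from the first (positions 1st, 3rd, 5th, ...).
On "dactyl": the first step gives "tyldac", and the second then gives "tla".
(Check on "impulsev": → "lsevimpu" → "leip" ✓)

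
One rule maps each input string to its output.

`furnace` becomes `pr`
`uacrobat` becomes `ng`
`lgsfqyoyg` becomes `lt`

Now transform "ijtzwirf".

es

In each case the input is transformed by: shift every letter 13 places forward in the alphabet (wrapping around) — i.e. ROT13, then keep only the last 2 characters.
For "ijtzwirf", step one produces "vwgmjves"; step two turns that into "es".
(Check on "furnace": → "sheanpr" → "pr" ✓)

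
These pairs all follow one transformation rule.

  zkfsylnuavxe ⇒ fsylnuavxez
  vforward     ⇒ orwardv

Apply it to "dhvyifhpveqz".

vyifhpveqzd

The rule is to move the first character to the end, then delete the first character.
Starting from "dhvyifhpveqz": after the first operation, "hvyifhpveqzd"; after the second, "vyifhpveqzd".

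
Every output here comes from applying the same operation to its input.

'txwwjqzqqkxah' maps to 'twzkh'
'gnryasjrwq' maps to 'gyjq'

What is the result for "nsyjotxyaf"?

Each output is the input with this applied: keep one character in every 3, starting at position 1 (positions 1st, 4th, 7th, ...).
"nsyjotxyaf" → "njxf".

njxf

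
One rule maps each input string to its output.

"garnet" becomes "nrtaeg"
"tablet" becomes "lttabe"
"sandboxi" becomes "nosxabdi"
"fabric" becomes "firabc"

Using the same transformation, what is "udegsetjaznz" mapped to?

nstuzzadeegj

The transformation: sort the characters into alphabetical order, then swap the front and back halves of the string.
Applying both steps to "udegsetjaznz": "adeegjnstuzz", then "nstuzzadeegj".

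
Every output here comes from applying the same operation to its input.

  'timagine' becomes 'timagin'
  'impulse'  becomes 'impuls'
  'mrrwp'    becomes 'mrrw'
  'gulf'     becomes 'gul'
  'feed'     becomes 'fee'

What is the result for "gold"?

Looking at the pairs, the operation is to delete the last character.
Doing the same to "gold": "gol".

gol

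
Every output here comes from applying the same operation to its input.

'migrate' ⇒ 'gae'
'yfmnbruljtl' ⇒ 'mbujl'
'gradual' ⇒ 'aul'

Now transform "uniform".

iom

The transformation: delete the first 2 characters, then keep every other character starting from the first (positions 1st, 3rd, 5th, ...).
For "uniform" the result is "iom".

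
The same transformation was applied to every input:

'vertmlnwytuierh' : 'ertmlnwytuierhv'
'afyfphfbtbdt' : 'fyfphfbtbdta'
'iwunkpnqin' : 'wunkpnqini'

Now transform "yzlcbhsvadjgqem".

zlcbhsvadjgqemy

What's happening: move the first character to the end.
So "yzlcbhsvadjgqem" becomes "zlcbhsvadjgqemy".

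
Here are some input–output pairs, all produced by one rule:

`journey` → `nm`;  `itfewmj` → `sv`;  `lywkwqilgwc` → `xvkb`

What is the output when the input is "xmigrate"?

The transformation: shift every letter 1 place backward in the alphabet (wrapping around), then keep one character in every 3, starting at position 2 (positions 2nd, 5th, 8th, ...).
On "xmigrate": the first step gives "wlhfqzsd", and the second then gives "lqd".

lqd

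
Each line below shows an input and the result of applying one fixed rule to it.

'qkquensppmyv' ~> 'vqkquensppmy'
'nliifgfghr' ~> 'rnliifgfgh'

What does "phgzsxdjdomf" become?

fphgzsxdjdom

What's happening: move the last character to the front.
On "phgzsxdjdomf" that produces "fphgzsxdjdom".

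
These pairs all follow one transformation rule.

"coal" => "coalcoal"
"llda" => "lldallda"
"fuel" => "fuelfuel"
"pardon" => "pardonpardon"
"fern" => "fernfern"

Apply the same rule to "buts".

In each case the input is transformed by: write the whole string twice.
For "buts" the result is "butsbuts".

butsbuts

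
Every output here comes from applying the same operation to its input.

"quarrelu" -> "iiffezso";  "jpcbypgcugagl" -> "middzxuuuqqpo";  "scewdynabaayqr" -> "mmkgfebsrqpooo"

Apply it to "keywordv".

mkjfcysr

What's happening: sort the characters into reverse alphabetical order, then shift every letter 12 places backward in the alphabet (wrapping around).
Working it through for "keywordv": intermediate "ywvroked", final "mkjfcysr".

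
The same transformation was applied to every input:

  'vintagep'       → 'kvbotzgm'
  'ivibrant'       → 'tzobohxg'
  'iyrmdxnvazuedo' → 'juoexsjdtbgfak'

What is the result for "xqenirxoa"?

ugdwktoxd

Rule — shift every letter 6 places forward in the alphabet (wrapping around), then move the last 2 characters to the front (rotate right by 2).
For "xqenirxoa", step one produces "dwktoxdug"; step two turns that into "ugdwktoxd".
(Check on "ivibrant": → "obohxgtz" → "tzobohxg" ✓)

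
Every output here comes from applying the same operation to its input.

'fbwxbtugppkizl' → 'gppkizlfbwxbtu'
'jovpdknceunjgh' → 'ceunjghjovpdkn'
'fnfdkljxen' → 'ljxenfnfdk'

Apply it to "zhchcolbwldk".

The rule is to swap the front and back halves of the string.
On "zhchcolbwldk" that produces "lbwldkzhchco".

lbwldkzhchco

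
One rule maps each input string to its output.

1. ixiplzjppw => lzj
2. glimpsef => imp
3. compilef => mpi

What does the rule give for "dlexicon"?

The rule is to delete the last 3 characters, then keep only the last 3 characters.
Applying both steps to "dlexicon": "dlexi", then "exi".
(Check on "ixiplzjppw": → "ixiplzj" → "lzj" ✓)

exi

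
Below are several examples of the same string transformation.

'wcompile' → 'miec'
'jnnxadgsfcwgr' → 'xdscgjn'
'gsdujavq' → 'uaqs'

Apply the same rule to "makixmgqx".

imqmk

Rule — move the first 3 characters to the end (rotate left by 3), then keep every other character starting from the first (positions 1st, 3rd, 5th, ...).
Working it through for "makixmgqx": intermediate "ixmgqxmak", final "imqmk".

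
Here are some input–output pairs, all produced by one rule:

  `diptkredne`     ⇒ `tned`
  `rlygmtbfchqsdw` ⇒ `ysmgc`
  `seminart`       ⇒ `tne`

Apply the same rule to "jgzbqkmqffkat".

The rule is to sort the characters into reverse alphabetical order, then keep one character in every 3, starting at position 1 (positions 1st, 4th, 7th, ...).
Working it through for "jgzbqkmqffkat": intermediate "ztqqmkkjgffba", final "zqkfa".

zqkfa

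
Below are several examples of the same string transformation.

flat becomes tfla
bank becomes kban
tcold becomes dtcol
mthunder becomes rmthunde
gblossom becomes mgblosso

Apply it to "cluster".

rcluste

The pattern: move the last character to the front.
"cluster" → "rcluste".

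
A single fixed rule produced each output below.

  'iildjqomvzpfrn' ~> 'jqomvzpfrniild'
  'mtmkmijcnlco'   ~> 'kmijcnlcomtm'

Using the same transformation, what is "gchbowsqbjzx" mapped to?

The rule is to move the last 3 characters to the front (rotate right by 3), then swap the front and back halves of the string.
On "gchbowsqbjzx": the first step gives "jzxgchbowsqb", and the second then gives "bowsqbjzxgch".
(Check on "iildjqomvzpfrn": → "frniildjqomvzp" → "jqomvzpfrniild" ✓)

bowsqbjzxgch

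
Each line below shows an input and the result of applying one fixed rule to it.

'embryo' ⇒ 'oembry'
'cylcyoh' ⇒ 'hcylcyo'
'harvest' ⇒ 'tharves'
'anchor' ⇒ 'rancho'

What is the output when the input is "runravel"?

Looking at the pairs, the operation is to move the last character to the front.
On "runravel" that produces "lrunrave".

lrunrave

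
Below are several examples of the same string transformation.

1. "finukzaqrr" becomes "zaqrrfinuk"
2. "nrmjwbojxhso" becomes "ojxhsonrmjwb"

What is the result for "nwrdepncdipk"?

In each case the input is transformed by: swap the front and back halves of the string.
On "nwrdepncdipk" that produces "ncdipknwrdep".

ncdipknwrdep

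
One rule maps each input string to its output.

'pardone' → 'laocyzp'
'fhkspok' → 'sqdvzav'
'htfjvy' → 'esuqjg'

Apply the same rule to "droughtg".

What's happening: swap each adjacent pair of characters (1↔2, 3↔4, ...), then shift every letter 11 places forward in the alphabet (wrapping around).
Starting from "droughtg": after the first operation, "rduohggt"; after the second, "cofzsrre".

cofzsrre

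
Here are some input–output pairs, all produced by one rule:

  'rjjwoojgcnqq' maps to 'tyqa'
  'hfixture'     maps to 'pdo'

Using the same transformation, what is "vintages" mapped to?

skc

Looking at the pairs, the operation is to keep one character in every 3, starting at position 2 (positions 2nd, 5th, 8th, ...), then shift every letter 10 places forward in the alphabet (wrapping around).
Starting from "vintages": after the first operation, "ias"; after the second, "skc".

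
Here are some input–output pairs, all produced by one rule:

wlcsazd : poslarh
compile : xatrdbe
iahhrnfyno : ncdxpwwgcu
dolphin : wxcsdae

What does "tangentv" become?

Each output is the input with this applied: shift every letter 11 places backward in the alphabet (wrapping around), then move the last 3 characters to the front (rotate right by 3).
"tangentv" → "ipcvtcik" → "cikipcvt".

cikipcvt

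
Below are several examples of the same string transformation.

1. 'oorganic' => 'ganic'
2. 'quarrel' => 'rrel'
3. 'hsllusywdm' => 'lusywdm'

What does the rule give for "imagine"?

gine

Each output is the input with this applied: delete the first 3 characters.
"imagine" → "gine".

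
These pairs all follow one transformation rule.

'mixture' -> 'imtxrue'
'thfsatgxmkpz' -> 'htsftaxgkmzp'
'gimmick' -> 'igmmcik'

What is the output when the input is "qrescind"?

Each output is the input with this applied: swap each adjacent pair of characters (1↔2, 3↔4, ...).
For "qrescind" the result is "rqseicdn".

rqseicdn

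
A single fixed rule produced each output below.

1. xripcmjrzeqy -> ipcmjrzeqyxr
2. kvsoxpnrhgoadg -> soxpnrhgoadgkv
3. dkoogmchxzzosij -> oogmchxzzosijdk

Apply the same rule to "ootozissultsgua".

What's happening: move the first 2 characters to the end (rotate left by 2).
Applying that to "ootozissultsgua" gives "tozissultsguaoo".

tozissultsguaoo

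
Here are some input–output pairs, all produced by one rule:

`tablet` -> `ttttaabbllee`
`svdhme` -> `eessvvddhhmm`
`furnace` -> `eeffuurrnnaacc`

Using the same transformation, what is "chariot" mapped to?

Rule — double every character, then move the last 2 characters to the front (rotate right by 2).
For "chariot" the result is "ttcchhaarriioo".

ttcchhaarriioo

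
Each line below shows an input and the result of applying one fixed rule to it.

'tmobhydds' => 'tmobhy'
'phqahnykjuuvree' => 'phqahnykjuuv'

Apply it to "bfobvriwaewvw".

The pattern: delete the last 3 characters.
So "bfobvriwaewvw" becomes "bfobvriwae".

bfobvriwae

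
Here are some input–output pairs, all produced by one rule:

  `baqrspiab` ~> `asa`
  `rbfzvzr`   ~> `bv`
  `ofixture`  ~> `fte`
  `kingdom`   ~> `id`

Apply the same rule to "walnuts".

What's happening: keep one character in every 3, starting at position 2 (positions 2nd, 5th, 8th, ...).
Applying that to "walnuts" gives "au".

au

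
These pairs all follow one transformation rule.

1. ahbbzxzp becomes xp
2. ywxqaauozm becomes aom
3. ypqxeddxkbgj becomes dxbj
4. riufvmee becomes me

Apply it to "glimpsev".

sv

Looking at the pairs, the operation is to keep every other character starting from the second (positions 2nd, 4th, 6th, ...), then delete the first 2 characters.
Applying both steps to "glimpsev": "lmsv", then "sv".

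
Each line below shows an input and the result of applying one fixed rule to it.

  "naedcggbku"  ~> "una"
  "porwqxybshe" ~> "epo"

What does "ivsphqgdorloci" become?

iiv

The pattern: move the last character to the front, then keep only the first 3 characters.
Applying both steps to "ivsphqgdorloci": "iivsphqgdorloc", then "iiv".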